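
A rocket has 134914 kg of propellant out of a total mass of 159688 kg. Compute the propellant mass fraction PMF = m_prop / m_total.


PMF = 134914 / 159688 = 0.845

0.845


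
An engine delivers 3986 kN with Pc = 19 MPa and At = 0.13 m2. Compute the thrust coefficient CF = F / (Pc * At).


CF = 3986000 / (19e6 * 0.13) = 1.61

1.61


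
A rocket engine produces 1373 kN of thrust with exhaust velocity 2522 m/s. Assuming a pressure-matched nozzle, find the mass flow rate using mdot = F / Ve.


mdot = F / Ve = 1373000 / 2522 = 544.4 kg/s

544.4 kg/s


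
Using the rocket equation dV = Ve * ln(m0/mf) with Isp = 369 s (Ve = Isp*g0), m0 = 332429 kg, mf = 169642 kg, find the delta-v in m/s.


Ve = 369 * 9.81 = 3619.89 m/s
dV = 3619.89 * ln(332429/169642) = 2435 m/s

2435 m/s


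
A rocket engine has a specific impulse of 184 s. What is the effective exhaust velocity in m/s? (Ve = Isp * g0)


Ve = Isp * g0 = 184 * 9.81 = 1805.0 m/s

1805.0 m/s


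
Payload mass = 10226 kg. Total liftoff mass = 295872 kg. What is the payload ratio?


PR = 10226 / 295872 = 0.0346

0.0346


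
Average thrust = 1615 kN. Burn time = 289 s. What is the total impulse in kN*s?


It = 1615 * 289 = 466735 kN*s

466735 kN*s


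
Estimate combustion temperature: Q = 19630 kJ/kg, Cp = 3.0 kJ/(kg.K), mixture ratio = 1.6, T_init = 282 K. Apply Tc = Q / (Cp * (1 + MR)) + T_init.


Tc = 19630 / (3.0 * (1 + 1.6)) + 282 = 2799 K

2799 K


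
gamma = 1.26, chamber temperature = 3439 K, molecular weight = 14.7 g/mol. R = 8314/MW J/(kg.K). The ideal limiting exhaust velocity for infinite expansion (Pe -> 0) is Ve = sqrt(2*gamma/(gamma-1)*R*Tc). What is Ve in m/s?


R = 8314 / 14.7 = 565.58 J/(kg.K)
Ve = sqrt(2 * 1.26 / (1.26 - 1) * 565.58 * 3439) = 4342 m/s

4342 m/s


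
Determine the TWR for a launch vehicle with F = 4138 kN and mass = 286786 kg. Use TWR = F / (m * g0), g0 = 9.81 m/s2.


TWR = 4138000 / (286786 * 9.81) = 1.47

1.47


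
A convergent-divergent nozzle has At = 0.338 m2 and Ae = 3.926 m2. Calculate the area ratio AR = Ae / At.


AR = 3.926 / 0.338 = 11.6

11.6


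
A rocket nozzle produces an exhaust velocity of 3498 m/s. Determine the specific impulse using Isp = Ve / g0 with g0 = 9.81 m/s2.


Isp = Ve / g0 = 3498 / 9.81 = 356.6 s

356.6 s


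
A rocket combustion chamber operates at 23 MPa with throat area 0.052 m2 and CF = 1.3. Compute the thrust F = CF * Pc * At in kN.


F = 1.3 * 23e6 * 0.052 = 1.5548e+06 N = 1554.8 kN

1554.8 kN


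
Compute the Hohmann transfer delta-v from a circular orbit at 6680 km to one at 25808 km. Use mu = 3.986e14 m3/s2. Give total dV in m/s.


V1 = sqrt(mu/r1) = 7724.68 m/s
dV1 = V1*(sqrt(2*r2/(r1+r2)) - 1) = 2012.01 m/s
V2 = sqrt(mu/r2) = 3929.99 m/s
dV2 = V2*(1 - sqrt(2*r1/(r1+r2))) = 1409.8 m/s
Total dV = 3422 m/s

3422 m/s


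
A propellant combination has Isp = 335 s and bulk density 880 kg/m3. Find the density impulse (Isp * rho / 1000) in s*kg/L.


rho*Isp = 335 * 880 / 1000 = 295 s*kg/L

295 s*kg/L


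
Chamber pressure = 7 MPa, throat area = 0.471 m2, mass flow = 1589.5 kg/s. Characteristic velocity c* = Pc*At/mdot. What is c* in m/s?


c* = 7e6 * 0.471 / 1589.5 = 2074 m/s

2074 m/s


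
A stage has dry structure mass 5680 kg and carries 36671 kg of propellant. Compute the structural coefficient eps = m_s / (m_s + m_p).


eps = 5680 / (5680 + 36671) = 0.1341

0.1341


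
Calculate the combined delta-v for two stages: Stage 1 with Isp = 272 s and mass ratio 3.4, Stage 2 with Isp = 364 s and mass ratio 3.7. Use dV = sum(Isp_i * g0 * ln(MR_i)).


dV1 = 272 * 9.81 * ln(3.4) = 3265.4 m/s
dV2 = 364 * 9.81 * ln(3.7) = 4671.8 m/s
Total dV = 3265.4 + 4671.8 = 7937.2 m/s ~ 7937 m/s

7937 m/s


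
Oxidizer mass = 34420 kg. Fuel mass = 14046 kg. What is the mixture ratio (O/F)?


MR = 34420 / 14046 = 2.45

2.45


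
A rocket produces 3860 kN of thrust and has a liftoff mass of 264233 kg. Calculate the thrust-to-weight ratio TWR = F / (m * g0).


TWR = 3860000 / (264233 * 9.81) = 1.49

1.49


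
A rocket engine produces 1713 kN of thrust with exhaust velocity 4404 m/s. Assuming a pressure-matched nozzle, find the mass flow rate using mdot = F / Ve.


mdot = F / Ve = 1713000 / 4404 = 389.0 kg/s

389.0 kg/s


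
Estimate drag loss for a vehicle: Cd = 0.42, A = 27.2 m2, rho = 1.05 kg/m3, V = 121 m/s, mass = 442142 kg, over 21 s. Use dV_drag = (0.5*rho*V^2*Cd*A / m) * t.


D = 0.5 * 1.05 * 121^2 * 0.42 * 27.2 = 87810.86 N
a = 87810.86 / 442142 = 0.1986 m/s2
dV = 0.1986 * 21 = 4.2 m/s

4.2 m/s


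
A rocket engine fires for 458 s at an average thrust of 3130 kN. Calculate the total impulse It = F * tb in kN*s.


It = 3130 * 458 = 1433540 kN*s

1433540 kN*s


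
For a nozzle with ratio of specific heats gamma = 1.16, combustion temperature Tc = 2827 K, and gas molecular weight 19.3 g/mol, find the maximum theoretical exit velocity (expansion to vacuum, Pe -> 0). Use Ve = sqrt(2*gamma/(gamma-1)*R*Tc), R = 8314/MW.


R = 8314 / 19.3 = 430.78 J/(kg.K)
Ve = sqrt(2 * 1.16 / (1.16 - 1) * 430.78 * 2827) = 4202 m/s

4202 m/s


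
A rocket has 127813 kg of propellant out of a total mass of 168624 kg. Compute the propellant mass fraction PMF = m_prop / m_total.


PMF = 127813 / 168624 = 0.758

0.758


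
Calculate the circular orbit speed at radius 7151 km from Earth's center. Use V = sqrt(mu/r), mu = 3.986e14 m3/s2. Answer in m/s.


V = sqrt(3.986e14 / 7151000) = 7466 m/s

7466 m/s


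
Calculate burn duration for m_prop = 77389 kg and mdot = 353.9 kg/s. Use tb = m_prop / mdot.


tb = 77389 / 353.9 = 218.7 s

218.7 s


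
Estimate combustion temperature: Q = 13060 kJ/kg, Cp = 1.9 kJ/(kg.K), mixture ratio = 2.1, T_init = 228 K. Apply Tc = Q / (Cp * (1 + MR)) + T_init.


Tc = 13060 / (1.9 * (1 + 2.1)) + 228 = 2445 K

2445 K


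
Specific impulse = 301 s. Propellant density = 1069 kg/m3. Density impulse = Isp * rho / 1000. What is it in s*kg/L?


rho*Isp = 301 * 1069 / 1000 = 322 s*kg/L

322 s*kg/L


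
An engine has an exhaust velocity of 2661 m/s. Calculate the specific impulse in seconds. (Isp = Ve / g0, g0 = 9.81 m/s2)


Isp = Ve / g0 = 2661 / 9.81 = 271.3 s

271.3 s


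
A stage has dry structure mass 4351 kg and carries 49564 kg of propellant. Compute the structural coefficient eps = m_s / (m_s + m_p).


eps = 4351 / (4351 + 49564) = 0.0807

0.0807


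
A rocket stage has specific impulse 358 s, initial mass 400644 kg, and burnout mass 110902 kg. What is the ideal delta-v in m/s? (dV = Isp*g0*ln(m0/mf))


Ve = 358 * 9.81 = 3511.98 m/s
dV = 3511.98 * ln(400644/110902) = 4511 m/s

4511 m/s


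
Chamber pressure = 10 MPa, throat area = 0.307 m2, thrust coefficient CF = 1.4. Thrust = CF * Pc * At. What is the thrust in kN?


F = 1.4 * 10e6 * 0.307 = 4.2980e+06 N = 4298.0 kN

4298.0 kN


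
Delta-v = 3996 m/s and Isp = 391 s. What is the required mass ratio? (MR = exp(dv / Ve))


Ve = 391 * 9.81 = 3835.71 m/s
MR = exp(3996 / 3835.71) = 2.834

2.834


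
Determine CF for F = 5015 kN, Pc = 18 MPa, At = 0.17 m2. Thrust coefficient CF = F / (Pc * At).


CF = 5015000 / (18e6 * 0.17) = 1.64

1.64


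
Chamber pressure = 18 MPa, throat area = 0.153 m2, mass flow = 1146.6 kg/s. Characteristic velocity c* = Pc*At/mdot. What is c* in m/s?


c* = 18e6 * 0.153 / 1146.6 = 2402 m/s

2402 m/s


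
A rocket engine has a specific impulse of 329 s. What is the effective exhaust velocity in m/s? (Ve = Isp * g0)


Ve = Isp * g0 = 329 * 9.81 = 3227.5 m/s

3227.5 m/s


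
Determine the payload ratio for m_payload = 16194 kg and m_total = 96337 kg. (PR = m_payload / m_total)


PR = 16194 / 96337 = 0.1681

0.1681


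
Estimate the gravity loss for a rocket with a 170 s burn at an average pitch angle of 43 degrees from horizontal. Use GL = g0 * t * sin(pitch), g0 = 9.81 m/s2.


GL = 9.81 * 170 * sin(43 deg) = 1137 m/s

1137 m/s


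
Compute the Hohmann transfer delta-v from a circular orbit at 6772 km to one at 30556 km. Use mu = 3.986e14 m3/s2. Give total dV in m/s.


V1 = sqrt(mu/r1) = 7672.03 m/s
dV1 = V1*(sqrt(2*r2/(r1+r2)) - 1) = 2144.46 m/s
V2 = sqrt(mu/r2) = 3611.77 m/s
dV2 = V2*(1 - sqrt(2*r1/(r1+r2))) = 1436.19 m/s
Total dV = 3581 m/s

3581 m/s


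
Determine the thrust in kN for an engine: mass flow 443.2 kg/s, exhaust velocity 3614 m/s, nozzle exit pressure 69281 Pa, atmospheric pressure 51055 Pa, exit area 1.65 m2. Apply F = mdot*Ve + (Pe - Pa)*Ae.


F = 443.2 * 3614 + (69281 - 51055) * 1.65 = 1.6318e+06 N = 1631.8 kN

1631.8 kN


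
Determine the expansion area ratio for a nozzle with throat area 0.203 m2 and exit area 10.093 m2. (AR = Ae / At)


AR = 10.093 / 0.203 = 49.7

49.7


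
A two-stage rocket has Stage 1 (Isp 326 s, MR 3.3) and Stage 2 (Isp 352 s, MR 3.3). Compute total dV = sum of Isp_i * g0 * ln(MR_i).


dV1 = 326 * 9.81 * ln(3.3) = 3818.2 m/s
dV2 = 352 * 9.81 * ln(3.3) = 4122.8 m/s
Total dV = 3818.2 + 4122.8 = 7941.0 m/s ~ 7941 m/s

7941 m/s


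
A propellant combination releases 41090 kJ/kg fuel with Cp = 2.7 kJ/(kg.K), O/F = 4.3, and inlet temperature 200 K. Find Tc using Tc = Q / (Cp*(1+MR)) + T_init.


Tc = 41090 / (2.7 * (1 + 4.3)) + 200 = 3071 K

3071 K


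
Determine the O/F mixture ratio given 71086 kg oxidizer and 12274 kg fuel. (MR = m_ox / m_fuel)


MR = 71086 / 12274 = 5.79

5.79


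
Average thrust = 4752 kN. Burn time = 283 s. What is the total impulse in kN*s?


It = 4752 * 283 = 1344816 kN*s

1344816 kN*s


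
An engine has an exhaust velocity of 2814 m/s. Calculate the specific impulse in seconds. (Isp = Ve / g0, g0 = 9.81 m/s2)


Isp = Ve / g0 = 2814 / 9.81 = 286.9 s

286.9 s


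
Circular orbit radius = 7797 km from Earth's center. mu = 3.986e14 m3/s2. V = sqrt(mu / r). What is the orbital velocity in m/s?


V = sqrt(3.986e14 / 7797000) = 7150 m/s

7150 m/s


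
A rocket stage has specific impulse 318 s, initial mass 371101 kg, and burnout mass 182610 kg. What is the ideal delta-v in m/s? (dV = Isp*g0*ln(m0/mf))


Ve = 318 * 9.81 = 3119.58 m/s
dV = 3119.58 * ln(371101/182610) = 2212 m/s

2212 m/s


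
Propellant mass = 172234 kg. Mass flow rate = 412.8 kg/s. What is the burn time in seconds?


tb = 172234 / 412.8 = 417.2 s

417.2 s


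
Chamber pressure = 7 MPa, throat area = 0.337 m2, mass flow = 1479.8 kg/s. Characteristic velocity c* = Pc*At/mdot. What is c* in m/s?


c* = 7e6 * 0.337 / 1479.8 = 1594 m/s

1594 m/s


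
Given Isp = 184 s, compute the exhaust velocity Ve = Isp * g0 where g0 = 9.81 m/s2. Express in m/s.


Ve = Isp * g0 = 184 * 9.81 = 1805.0 m/s

1805.0 m/s


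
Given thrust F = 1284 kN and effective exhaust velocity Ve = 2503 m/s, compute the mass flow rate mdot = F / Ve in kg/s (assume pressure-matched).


mdot = F / Ve = 1284000 / 2503 = 513.0 kg/s

513.0 kg/s


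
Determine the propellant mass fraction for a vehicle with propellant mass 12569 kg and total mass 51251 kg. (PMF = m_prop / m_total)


PMF = 12569 / 51251 = 0.245

0.245


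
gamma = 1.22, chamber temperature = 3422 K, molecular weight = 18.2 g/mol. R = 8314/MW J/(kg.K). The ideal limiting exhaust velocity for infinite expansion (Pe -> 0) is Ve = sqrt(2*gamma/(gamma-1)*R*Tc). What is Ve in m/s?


R = 8314 / 18.2 = 456.81 J/(kg.K)
Ve = sqrt(2 * 1.22 / (1.22 - 1) * 456.81 * 3422) = 4164 m/s

4164 m/s


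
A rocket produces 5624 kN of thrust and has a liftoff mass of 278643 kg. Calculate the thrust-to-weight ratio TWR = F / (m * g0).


TWR = 5624000 / (278643 * 9.81) = 2.06

2.06


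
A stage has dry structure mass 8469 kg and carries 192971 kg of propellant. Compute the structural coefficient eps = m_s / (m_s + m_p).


eps = 8469 / (8469 + 192971) = 0.042

0.042


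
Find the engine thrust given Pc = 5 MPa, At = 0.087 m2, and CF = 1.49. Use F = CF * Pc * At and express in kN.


F = 1.49 * 5e6 * 0.087 = 648150.0 N = 648.1 kN

648.1 kN


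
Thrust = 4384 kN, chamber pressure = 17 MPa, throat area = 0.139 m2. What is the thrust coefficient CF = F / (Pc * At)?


CF = 4384000 / (17e6 * 0.139) = 1.86

1.86


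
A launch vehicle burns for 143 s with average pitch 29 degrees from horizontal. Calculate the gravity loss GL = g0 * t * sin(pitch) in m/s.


GL = 9.81 * 143 * sin(29 deg) = 680 m/s

680 m/s


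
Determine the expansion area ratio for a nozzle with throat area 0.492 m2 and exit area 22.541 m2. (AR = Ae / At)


AR = 22.541 / 0.492 = 45.8

45.8


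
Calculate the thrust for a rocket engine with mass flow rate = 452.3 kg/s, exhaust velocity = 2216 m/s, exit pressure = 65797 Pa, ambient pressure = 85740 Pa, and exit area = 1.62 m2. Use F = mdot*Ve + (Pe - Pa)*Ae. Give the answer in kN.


F = 452.3 * 2216 + (65797 - 85740) * 1.62 = 969989.0 N = 970.0 kN

970.0 kN


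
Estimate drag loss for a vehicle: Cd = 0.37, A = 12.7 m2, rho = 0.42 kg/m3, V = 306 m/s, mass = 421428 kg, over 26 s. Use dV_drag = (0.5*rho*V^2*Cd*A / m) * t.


D = 0.5 * 0.42 * 306^2 * 0.37 * 12.7 = 92399.07 N
a = 92399.07 / 421428 = 0.2193 m/s2
dV = 0.2193 * 26 = 5.7 m/s

5.7 m/s


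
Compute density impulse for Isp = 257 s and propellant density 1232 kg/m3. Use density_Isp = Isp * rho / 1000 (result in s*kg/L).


rho*Isp = 257 * 1232 / 1000 = 317 s*kg/L

317 s*kg/L


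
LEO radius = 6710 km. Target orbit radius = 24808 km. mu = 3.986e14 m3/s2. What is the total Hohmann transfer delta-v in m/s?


V1 = sqrt(mu/r1) = 7707.39 m/s
dV1 = V1*(sqrt(2*r2/(r1+r2)) - 1) = 1962.89 m/s
V2 = sqrt(mu/r2) = 4008.42 m/s
dV2 = V2*(1 - sqrt(2*r1/(r1+r2))) = 1392.83 m/s
Total dV = 3356 m/s

3356 m/s


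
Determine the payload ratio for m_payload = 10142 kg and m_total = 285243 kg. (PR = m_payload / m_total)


PR = 10142 / 285243 = 0.0356

0.0356


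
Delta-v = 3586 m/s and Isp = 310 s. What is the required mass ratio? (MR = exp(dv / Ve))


Ve = 310 * 9.81 = 3041.1 m/s
MR = exp(3586 / 3041.1) = 3.252

3.252


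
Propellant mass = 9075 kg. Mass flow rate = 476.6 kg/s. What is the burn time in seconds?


tb = 9075 / 476.6 = 19.0 s

19.0 s


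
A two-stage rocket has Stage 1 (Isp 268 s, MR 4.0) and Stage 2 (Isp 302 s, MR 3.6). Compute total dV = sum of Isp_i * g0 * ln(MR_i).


dV1 = 268 * 9.81 * ln(4.0) = 3644.7 m/s
dV2 = 302 * 9.81 * ln(3.6) = 3794.9 m/s
Total dV = 3644.7 + 3794.9 = 7439.6 m/s ~ 7440 m/s

7440 m/s


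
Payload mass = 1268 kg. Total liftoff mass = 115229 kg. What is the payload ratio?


PR = 1268 / 115229 = 0.011

0.011


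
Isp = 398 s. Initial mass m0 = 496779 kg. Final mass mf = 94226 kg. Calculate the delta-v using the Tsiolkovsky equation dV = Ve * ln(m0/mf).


Ve = 398 * 9.81 = 3904.38 m/s
dV = 3904.38 * ln(496779/94226) = 6491 m/s

6491 m/s


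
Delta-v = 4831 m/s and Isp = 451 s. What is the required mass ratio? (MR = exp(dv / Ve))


Ve = 451 * 9.81 = 4424.31 m/s
MR = exp(4831 / 4424.31) = 2.98

2.98


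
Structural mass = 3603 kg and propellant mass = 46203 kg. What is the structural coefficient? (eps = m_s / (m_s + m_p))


eps = 3603 / (3603 + 46203) = 0.0723

0.0723


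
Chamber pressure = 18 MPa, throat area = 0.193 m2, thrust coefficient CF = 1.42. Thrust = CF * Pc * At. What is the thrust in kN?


F = 1.42 * 18e6 * 0.193 = 4.9331e+06 N = 4933.1 kN

4933.1 kN


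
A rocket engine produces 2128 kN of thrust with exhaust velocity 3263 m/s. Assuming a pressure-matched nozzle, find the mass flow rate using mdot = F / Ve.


mdot = F / Ve = 2128000 / 3263 = 652.2 kg/s

652.2 kg/s


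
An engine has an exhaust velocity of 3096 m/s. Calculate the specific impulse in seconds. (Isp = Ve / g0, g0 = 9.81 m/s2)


Isp = Ve / g0 = 3096 / 9.81 = 315.6 s

315.6 s


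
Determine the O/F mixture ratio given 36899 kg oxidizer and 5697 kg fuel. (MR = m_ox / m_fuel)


MR = 36899 / 5697 = 6.48

6.48


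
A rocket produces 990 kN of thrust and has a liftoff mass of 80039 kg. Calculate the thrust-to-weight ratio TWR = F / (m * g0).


TWR = 990000 / (80039 * 9.81) = 1.26

1.26


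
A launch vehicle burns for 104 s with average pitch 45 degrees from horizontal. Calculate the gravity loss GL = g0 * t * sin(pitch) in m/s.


GL = 9.81 * 104 * sin(45 deg) = 721 m/s

721 m/s


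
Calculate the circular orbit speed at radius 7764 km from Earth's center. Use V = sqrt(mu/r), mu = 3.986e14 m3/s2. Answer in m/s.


V = sqrt(3.986e14 / 7764000) = 7165 m/s

7165 m/s


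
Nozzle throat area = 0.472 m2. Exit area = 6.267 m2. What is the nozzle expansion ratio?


AR = 6.267 / 0.472 = 13.3

13.3


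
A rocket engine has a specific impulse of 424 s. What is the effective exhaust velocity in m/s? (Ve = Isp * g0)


Ve = Isp * g0 = 424 * 9.81 = 4159.4 m/s

4159.4 m/s


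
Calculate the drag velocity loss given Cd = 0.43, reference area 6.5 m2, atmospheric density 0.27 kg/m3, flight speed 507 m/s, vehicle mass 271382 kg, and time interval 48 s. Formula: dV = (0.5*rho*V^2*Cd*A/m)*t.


D = 0.5 * 0.27 * 507^2 * 0.43 * 6.5 = 96991.01 N
a = 96991.01 / 271382 = 0.3574 m/s2
dV = 0.3574 * 48 = 17.2 m/s

17.2 m/s


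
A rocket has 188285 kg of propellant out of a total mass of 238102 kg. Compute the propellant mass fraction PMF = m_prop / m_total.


PMF = 188285 / 238102 = 0.791

0.791


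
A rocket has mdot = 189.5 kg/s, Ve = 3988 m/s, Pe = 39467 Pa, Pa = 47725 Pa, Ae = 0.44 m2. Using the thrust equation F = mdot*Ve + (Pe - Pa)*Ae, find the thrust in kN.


F = 189.5 * 3988 + (39467 - 47725) * 0.44 = 752092.0 N = 752.1 kN

752.1 kN


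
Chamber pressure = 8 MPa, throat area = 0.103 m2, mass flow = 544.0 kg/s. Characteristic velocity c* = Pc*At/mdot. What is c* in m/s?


c* = 8e6 * 0.103 / 544.0 = 1515 m/s

1515 m/s


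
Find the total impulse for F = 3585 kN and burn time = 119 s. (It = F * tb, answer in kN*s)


It = 3585 * 119 = 426615 kN*s

426615 kN*s


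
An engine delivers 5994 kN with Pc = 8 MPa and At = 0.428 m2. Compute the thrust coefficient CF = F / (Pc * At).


CF = 5994000 / (8e6 * 0.428) = 1.75

1.75


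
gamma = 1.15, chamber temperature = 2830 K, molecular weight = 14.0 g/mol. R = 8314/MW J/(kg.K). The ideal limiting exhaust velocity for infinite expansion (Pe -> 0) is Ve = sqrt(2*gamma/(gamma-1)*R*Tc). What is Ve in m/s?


R = 8314 / 14.0 = 593.86 J/(kg.K)
Ve = sqrt(2 * 1.15 / (1.15 - 1) * 593.86 * 2830) = 5076 m/s

5076 m/s


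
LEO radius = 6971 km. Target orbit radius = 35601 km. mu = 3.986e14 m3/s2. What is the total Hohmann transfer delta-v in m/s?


V1 = sqrt(mu/r1) = 7561.73 m/s
dV1 = V1*(sqrt(2*r2/(r1+r2)) - 1) = 2217.51 m/s
V2 = sqrt(mu/r2) = 3346.09 m/s
dV2 = V2*(1 - sqrt(2*r1/(r1+r2))) = 1431.22 m/s
Total dV = 3649 m/s

3649 m/s


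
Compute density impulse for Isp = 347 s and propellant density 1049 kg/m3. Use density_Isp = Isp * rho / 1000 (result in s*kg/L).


rho*Isp = 347 * 1049 / 1000 = 364 s*kg/L

364 s*kg/L


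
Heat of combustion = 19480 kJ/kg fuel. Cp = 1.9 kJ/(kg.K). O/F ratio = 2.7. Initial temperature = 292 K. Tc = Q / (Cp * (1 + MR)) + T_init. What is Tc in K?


Tc = 19480 / (1.9 * (1 + 2.7)) + 292 = 3063 K

3063 K


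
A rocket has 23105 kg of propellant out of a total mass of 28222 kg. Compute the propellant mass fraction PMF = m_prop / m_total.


PMF = 23105 / 28222 = 0.819

0.819


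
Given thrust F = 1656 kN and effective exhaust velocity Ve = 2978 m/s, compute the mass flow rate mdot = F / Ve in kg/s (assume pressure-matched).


mdot = F / Ve = 1656000 / 2978 = 556.1 kg/s

556.1 kg/s


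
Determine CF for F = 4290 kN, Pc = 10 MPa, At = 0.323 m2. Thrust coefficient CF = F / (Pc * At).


CF = 4290000 / (10e6 * 0.323) = 1.33

1.33


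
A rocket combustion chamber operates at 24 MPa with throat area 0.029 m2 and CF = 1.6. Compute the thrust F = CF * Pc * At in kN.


F = 1.6 * 24e6 * 0.029 = 1.1136e+06 N = 1113.6 kN

1113.6 kN


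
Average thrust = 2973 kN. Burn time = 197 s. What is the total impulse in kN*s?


It = 2973 * 197 = 585681 kN*s

585681 kN*s


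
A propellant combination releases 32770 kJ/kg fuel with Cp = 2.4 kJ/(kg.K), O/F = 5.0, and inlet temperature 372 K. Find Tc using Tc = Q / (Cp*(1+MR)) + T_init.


Tc = 32770 / (2.4 * (1 + 5.0)) + 372 = 2648 K

2648 K


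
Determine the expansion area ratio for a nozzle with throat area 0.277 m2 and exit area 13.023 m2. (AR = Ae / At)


AR = 13.023 / 0.277 = 47.0

47.0


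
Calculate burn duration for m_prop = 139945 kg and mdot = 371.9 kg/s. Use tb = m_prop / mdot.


tb = 139945 / 371.9 = 376.3 s

376.3 s


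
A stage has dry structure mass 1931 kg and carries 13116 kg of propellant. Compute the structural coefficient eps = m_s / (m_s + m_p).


eps = 1931 / (1931 + 13116) = 0.1283

0.1283


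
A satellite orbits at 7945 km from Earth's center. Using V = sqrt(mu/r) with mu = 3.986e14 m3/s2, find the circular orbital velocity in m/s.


V = sqrt(3.986e14 / 7945000) = 7083 m/s

7083 m/s


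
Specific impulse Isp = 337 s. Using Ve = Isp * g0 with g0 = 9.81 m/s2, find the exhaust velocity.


Ve = Isp * g0 = 337 * 9.81 = 3306.0 m/s

3306.0 m/s


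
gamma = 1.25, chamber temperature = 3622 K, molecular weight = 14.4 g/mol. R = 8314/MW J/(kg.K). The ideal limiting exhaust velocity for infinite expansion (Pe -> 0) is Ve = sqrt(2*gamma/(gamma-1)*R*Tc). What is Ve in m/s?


R = 8314 / 14.4 = 577.36 J/(kg.K)
Ve = sqrt(2 * 1.25 / (1.25 - 1) * 577.36 * 3622) = 4573 m/s

4573 m/s


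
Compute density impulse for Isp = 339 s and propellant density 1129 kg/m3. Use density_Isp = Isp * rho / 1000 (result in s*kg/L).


rho*Isp = 339 * 1129 / 1000 = 383 s*kg/L

383 s*kg/L


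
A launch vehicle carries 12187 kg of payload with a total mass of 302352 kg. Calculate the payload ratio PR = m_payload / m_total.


PR = 12187 / 302352 = 0.0403

0.0403


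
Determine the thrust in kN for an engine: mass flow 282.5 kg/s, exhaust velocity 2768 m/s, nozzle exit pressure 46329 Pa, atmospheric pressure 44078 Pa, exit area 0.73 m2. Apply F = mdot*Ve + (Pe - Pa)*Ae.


F = 282.5 * 2768 + (46329 - 44078) * 0.73 = 783603.0 N = 783.6 kN

783.6 kN


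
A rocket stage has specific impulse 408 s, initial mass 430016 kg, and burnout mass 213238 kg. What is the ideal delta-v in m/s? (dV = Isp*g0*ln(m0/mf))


Ve = 408 * 9.81 = 4002.48 m/s
dV = 4002.48 * ln(430016/213238) = 2807 m/s

2807 m/s


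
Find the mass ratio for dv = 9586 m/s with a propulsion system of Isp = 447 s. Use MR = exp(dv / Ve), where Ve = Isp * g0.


Ve = 447 * 9.81 = 4385.07 m/s
MR = exp(9586 / 4385.07) = 8.9

8.9


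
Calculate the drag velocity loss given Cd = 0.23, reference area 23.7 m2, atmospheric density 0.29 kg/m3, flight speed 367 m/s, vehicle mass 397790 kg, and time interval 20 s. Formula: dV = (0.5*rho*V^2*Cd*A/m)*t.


D = 0.5 * 0.29 * 367^2 * 0.23 * 23.7 = 106457.51 N
a = 106457.51 / 397790 = 0.2676 m/s2
dV = 0.2676 * 20 = 5.4 m/s

5.4 m/s


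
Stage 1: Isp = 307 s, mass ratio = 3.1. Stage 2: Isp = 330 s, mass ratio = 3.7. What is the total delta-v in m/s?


dV1 = 307 * 9.81 * ln(3.1) = 3407.4 m/s
dV2 = 330 * 9.81 * ln(3.7) = 4235.5 m/s
Total dV = 3407.4 + 4235.5 = 7642.9 m/s ~ 7643 m/s

7643 m/s


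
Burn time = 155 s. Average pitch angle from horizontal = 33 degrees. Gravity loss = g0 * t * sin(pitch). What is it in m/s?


GL = 9.81 * 155 * sin(33 deg) = 828 m/s

828 m/s


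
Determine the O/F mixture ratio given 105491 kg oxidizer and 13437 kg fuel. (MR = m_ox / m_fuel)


MR = 105491 / 13437 = 7.85

7.85


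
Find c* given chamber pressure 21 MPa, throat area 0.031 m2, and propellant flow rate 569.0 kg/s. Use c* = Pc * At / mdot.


c* = 21e6 * 0.031 / 569.0 = 1144 m/s

1144 m/s


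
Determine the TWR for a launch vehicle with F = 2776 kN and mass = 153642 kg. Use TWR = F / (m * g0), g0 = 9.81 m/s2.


TWR = 2776000 / (153642 * 9.81) = 1.84

1.84


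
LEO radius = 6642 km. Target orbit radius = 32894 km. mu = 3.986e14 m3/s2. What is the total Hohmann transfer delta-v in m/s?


V1 = sqrt(mu/r1) = 7746.74 m/s
dV1 = V1*(sqrt(2*r2/(r1+r2)) - 1) = 2246.26 m/s
V2 = sqrt(mu/r2) = 3481.05 m/s
dV2 = V2*(1 - sqrt(2*r1/(r1+r2))) = 1463.25 m/s
Total dV = 3710 m/s

3710 m/s


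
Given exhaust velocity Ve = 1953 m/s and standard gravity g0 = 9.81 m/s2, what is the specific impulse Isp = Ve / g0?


Isp = Ve / g0 = 1953 / 9.81 = 199.1 s

199.1 s


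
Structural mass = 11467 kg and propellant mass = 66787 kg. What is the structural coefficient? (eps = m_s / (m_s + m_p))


eps = 11467 / (11467 + 66787) = 0.1465

0.1465


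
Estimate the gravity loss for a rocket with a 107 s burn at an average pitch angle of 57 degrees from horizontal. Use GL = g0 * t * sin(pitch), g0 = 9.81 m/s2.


GL = 9.81 * 107 * sin(57 deg) = 880 m/s

880 m/s


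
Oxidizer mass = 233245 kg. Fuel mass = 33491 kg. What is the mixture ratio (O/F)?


MR = 233245 / 33491 = 6.96

6.96


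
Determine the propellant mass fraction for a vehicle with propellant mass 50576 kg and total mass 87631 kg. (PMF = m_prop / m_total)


PMF = 50576 / 87631 = 0.577

0.577


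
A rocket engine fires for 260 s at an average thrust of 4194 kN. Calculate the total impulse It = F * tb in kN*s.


It = 4194 * 260 = 1090440 kN*s

1090440 kN*s


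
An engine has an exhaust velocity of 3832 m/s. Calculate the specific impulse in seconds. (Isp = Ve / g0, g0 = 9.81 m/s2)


Isp = Ve / g0 = 3832 / 9.81 = 390.6 s

390.6 s


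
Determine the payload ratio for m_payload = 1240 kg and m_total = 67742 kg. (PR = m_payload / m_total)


PR = 1240 / 67742 = 0.0183

0.0183


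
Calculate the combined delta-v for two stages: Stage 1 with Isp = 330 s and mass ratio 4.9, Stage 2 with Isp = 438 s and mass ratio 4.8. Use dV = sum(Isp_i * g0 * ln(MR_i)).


dV1 = 330 * 9.81 * ln(4.9) = 5144.8 m/s
dV2 = 438 * 9.81 * ln(4.8) = 6740.0 m/s
Total dV = 5144.8 + 6740.0 = 11884.8 m/s ~ 11885 m/s

11885 m/s


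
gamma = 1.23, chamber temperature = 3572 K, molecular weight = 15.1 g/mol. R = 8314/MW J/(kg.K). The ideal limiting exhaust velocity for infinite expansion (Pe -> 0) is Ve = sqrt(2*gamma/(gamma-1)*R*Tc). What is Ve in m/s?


R = 8314 / 15.1 = 550.6 J/(kg.K)
Ve = sqrt(2 * 1.23 / (1.23 - 1) * 550.6 * 3572) = 4586 m/s

4586 m/s


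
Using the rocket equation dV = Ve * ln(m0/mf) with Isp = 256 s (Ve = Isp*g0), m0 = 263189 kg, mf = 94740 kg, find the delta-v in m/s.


Ve = 256 * 9.81 = 2511.36 m/s
dV = 2511.36 * ln(263189/94740) = 2566 m/s

2566 m/s


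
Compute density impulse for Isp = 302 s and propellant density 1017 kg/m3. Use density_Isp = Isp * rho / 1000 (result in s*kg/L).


rho*Isp = 302 * 1017 / 1000 = 307 s*kg/L

307 s*kg/L


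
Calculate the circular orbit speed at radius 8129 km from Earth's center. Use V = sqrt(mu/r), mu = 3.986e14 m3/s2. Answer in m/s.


V = sqrt(3.986e14 / 8129000) = 7002 m/s

7002 m/s


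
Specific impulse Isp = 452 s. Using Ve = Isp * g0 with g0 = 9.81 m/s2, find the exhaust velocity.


Ve = Isp * g0 = 452 * 9.81 = 4434.1 m/s

4434.1 m/s


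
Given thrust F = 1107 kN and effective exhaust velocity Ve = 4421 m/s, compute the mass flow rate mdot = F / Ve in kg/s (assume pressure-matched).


mdot = F / Ve = 1107000 / 4421 = 250.4 kg/s

250.4 kg/s


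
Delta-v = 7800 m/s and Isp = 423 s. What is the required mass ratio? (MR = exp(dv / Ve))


Ve = 423 * 9.81 = 4149.63 m/s
MR = exp(7800 / 4149.63) = 6.551

6.551


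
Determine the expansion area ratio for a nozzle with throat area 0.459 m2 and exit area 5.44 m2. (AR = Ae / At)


AR = 5.44 / 0.459 = 11.9

11.9


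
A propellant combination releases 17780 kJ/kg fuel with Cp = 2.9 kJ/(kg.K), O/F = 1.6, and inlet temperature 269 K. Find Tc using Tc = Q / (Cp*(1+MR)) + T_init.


Tc = 17780 / (2.9 * (1 + 1.6)) + 269 = 2627 K

2627 K


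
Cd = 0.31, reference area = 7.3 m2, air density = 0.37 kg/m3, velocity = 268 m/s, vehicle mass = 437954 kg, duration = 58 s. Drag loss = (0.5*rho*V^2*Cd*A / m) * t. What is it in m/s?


D = 0.5 * 0.37 * 268^2 * 0.31 * 7.3 = 30069.48 N
a = 30069.48 / 437954 = 0.0687 m/s2
dV = 0.0687 * 58 = 4.0 m/s

4.0 m/s


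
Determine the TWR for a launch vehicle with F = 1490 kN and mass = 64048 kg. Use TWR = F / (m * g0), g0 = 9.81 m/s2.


TWR = 1490000 / (64048 * 9.81) = 2.37

2.37


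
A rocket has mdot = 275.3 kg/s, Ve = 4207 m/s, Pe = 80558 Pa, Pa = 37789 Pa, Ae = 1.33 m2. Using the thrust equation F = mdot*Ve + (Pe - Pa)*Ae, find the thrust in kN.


F = 275.3 * 4207 + (80558 - 37789) * 1.33 = 1.2151e+06 N = 1215.1 kN

1215.1 kN


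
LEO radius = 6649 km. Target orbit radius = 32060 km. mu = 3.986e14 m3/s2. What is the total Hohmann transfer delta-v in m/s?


V1 = sqrt(mu/r1) = 7742.67 m/s
dV1 = V1*(sqrt(2*r2/(r1+r2)) - 1) = 2222.43 m/s
V2 = sqrt(mu/r2) = 3526.04 m/s
dV2 = V2*(1 - sqrt(2*r1/(r1+r2))) = 1459.35 m/s
Total dV = 3682 m/s

3682 m/s


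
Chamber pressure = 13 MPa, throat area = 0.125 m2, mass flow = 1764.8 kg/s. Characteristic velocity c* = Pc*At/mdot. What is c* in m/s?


c* = 13e6 * 0.125 / 1764.8 = 921 m/s

921 m/s


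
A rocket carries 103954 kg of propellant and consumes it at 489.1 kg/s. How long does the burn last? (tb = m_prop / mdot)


tb = 103954 / 489.1 = 212.5 s

212.5 s


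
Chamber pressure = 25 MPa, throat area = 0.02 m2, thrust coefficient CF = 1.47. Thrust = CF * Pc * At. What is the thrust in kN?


F = 1.47 * 25e6 * 0.02 = 735000.0 N = 735.0 kN

735.0 kN


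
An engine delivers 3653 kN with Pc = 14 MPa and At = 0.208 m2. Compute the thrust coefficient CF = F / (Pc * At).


CF = 3653000 / (14e6 * 0.208) = 1.25

1.25


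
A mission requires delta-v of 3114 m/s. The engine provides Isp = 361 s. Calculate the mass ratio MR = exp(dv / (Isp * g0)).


Ve = 361 * 9.81 = 3541.41 m/s
MR = exp(3114 / 3541.41) = 2.409

2.409


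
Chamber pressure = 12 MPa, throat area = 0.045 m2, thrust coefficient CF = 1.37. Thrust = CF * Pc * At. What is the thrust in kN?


F = 1.37 * 12e6 * 0.045 = 739800.0 N = 739.8 kN

739.8 kN


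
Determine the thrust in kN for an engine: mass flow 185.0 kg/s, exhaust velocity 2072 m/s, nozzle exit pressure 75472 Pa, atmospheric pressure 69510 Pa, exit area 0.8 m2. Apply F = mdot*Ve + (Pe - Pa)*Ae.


F = 185.0 * 2072 + (75472 - 69510) * 0.8 = 388090.0 N = 388.1 kN

388.1 kN


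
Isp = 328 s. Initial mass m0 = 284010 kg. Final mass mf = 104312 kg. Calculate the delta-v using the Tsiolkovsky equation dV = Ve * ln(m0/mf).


Ve = 328 * 9.81 = 3217.68 m/s
dV = 3217.68 * ln(284010/104312) = 3223 m/s

3223 m/s


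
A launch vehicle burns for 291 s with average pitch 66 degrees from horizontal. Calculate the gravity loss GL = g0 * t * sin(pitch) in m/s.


GL = 9.81 * 291 * sin(66 deg) = 2608 m/s

2608 m/s


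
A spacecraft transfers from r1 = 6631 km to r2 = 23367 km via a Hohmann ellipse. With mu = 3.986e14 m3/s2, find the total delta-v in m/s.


V1 = sqrt(mu/r1) = 7753.17 m/s
dV1 = V1*(sqrt(2*r2/(r1+r2)) - 1) = 1924.03 m/s
V2 = sqrt(mu/r2) = 4130.16 m/s
dV2 = V2*(1 - sqrt(2*r1/(r1+r2))) = 1384.0 m/s
Total dV = 3308 m/s

3308 m/s


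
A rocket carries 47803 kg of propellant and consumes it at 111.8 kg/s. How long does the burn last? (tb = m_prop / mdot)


tb = 47803 / 111.8 = 427.6 s

427.6 s


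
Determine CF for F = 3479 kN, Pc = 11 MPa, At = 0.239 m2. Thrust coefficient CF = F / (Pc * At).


CF = 3479000 / (11e6 * 0.239) = 1.32

1.32


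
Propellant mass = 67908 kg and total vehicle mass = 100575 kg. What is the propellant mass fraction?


PMF = 67908 / 100575 = 0.675

0.675


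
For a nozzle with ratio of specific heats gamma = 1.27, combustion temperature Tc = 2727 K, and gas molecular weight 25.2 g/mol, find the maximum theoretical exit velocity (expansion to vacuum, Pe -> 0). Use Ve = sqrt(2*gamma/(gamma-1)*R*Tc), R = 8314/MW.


R = 8314 / 25.2 = 329.92 J/(kg.K)
Ve = sqrt(2 * 1.27 / (1.27 - 1) * 329.92 * 2727) = 2909 m/s

2909 m/s


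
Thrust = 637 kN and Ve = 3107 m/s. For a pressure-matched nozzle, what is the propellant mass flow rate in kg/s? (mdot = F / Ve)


mdot = F / Ve = 637000 / 3107 = 205.0 kg/s

205.0 kg/s


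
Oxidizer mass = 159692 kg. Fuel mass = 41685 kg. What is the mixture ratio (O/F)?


MR = 159692 / 41685 = 3.83

3.83


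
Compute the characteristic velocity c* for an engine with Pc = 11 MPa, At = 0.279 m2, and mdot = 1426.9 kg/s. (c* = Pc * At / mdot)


c* = 11e6 * 0.279 / 1426.9 = 2151 m/s

2151 m/s


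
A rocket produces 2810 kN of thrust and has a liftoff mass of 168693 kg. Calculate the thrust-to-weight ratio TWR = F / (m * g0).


TWR = 2810000 / (168693 * 9.81) = 1.7

1.7


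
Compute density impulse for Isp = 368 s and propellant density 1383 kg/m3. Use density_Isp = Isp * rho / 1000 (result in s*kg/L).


rho*Isp = 368 * 1383 / 1000 = 509 s*kg/L

509 s*kg/L


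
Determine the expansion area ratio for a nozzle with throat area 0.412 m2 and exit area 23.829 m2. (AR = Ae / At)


AR = 23.829 / 0.412 = 57.8

57.8


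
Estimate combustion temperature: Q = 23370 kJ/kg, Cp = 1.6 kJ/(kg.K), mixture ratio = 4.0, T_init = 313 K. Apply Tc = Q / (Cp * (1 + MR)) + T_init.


Tc = 23370 / (1.6 * (1 + 4.0)) + 313 = 3234 K

3234 K


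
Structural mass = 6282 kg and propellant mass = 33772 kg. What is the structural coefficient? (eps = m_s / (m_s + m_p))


eps = 6282 / (6282 + 33772) = 0.1568

0.1568


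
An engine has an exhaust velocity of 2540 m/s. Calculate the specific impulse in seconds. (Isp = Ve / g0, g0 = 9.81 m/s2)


Isp = Ve / g0 = 2540 / 9.81 = 258.9 s

258.9 s


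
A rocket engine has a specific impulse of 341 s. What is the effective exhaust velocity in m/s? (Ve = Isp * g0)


Ve = Isp * g0 = 341 * 9.81 = 3345.2 m/s

3345.2 m/s


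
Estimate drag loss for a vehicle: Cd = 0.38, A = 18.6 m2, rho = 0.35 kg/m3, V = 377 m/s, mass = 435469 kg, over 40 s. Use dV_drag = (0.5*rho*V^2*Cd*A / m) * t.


D = 0.5 * 0.35 * 377^2 * 0.38 * 18.6 = 175799.36 N
a = 175799.36 / 435469 = 0.4037 m/s2
dV = 0.4037 * 40 = 16.1 m/s

16.1 m/s


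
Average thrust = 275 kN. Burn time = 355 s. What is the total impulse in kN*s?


It = 275 * 355 = 97625 kN*s

97625 kN*s


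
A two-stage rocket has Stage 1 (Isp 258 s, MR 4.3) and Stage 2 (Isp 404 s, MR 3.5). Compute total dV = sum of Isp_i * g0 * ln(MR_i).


dV1 = 258 * 9.81 * ln(4.3) = 3691.7 m/s
dV2 = 404 * 9.81 * ln(3.5) = 4965.0 m/s
Total dV = 3691.7 + 4965.0 = 8656.7 m/s ~ 8657 m/s

8657 m/s


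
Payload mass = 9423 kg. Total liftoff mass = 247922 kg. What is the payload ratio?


PR = 9423 / 247922 = 0.038

0.038


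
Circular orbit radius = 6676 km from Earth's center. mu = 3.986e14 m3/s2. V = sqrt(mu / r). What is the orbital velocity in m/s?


V = sqrt(3.986e14 / 6676000) = 7727 m/s

7727 m/s


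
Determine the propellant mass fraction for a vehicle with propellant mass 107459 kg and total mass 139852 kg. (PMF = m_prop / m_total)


PMF = 107459 / 139852 = 0.768

0.768


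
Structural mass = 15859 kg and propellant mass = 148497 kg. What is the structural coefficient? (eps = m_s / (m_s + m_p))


eps = 15859 / (15859 + 148497) = 0.0965

0.0965


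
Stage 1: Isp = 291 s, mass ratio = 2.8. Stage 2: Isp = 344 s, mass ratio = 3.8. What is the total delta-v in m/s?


dV1 = 291 * 9.81 * ln(2.8) = 2939.3 m/s
dV2 = 344 * 9.81 * ln(3.8) = 4505.1 m/s
Total dV = 2939.3 + 4505.1 = 7444.4 m/s ~ 7444 m/s

7444 m/s


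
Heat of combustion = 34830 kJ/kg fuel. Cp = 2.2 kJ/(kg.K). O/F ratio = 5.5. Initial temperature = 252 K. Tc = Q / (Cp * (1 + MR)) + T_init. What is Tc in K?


Tc = 34830 / (2.2 * (1 + 5.5)) + 252 = 2688 K

2688 K


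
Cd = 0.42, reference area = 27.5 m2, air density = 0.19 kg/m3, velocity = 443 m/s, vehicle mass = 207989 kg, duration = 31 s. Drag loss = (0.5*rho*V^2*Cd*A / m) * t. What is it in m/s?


D = 0.5 * 0.19 * 443^2 * 0.42 * 27.5 = 215334.22 N
a = 215334.22 / 207989 = 1.0353 m/s2
dV = 1.0353 * 31 = 32.1 m/s

32.1 m/s


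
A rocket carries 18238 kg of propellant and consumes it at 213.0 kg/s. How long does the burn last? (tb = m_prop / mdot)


tb = 18238 / 213.0 = 85.6 s

85.6 s


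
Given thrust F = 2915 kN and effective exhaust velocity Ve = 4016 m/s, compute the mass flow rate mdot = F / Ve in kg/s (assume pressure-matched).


mdot = F / Ve = 2915000 / 4016 = 725.8 kg/s

725.8 kg/s


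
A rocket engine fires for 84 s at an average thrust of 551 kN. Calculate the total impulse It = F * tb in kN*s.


It = 551 * 84 = 46284 kN*s

46284 kN*s


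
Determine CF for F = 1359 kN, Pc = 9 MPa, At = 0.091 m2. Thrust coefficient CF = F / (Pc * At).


CF = 1359000 / (9e6 * 0.091) = 1.66

1.66


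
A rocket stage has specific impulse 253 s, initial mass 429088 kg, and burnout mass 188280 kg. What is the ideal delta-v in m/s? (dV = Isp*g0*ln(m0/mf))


Ve = 253 * 9.81 = 2481.93 m/s
dV = 2481.93 * ln(429088/188280) = 2044 m/s

2044 m/s


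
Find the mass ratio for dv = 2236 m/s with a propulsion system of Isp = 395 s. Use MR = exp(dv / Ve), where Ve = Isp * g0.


Ve = 395 * 9.81 = 3874.95 m/s
MR = exp(2236 / 3874.95) = 1.781

1.781


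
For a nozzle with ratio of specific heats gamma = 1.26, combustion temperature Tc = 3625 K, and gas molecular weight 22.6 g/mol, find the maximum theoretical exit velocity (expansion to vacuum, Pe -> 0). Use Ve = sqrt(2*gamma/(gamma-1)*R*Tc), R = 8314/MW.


R = 8314 / 22.6 = 367.88 J/(kg.K)
Ve = sqrt(2 * 1.26 / (1.26 - 1) * 367.88 * 3625) = 3595 m/s

3595 m/s


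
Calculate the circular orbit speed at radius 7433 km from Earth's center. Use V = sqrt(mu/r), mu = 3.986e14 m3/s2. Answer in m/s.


V = sqrt(3.986e14 / 7433000) = 7323 m/s

7323 m/s


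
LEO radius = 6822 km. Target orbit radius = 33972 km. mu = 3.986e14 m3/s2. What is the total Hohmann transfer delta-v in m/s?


V1 = sqrt(mu/r1) = 7643.86 m/s
dV1 = V1*(sqrt(2*r2/(r1+r2)) - 1) = 2220.98 m/s
V2 = sqrt(mu/r2) = 3425.37 m/s
dV2 = V2*(1 - sqrt(2*r1/(r1+r2))) = 1444.39 m/s
Total dV = 3665 m/s

3665 m/s


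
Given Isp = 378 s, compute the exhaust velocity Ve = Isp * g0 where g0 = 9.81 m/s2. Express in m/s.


Ve = Isp * g0 = 378 * 9.81 = 3708.2 m/s

3708.2 m/s


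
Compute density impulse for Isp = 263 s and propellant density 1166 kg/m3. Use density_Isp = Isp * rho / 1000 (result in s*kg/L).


rho*Isp = 263 * 1166 / 1000 = 307 s*kg/L

307 s*kg/L


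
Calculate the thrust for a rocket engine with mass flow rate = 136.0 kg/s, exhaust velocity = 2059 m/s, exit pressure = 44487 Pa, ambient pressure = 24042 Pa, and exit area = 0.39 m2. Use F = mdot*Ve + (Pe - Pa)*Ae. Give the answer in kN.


F = 136.0 * 2059 + (44487 - 24042) * 0.39 = 287998.0 N = 288.0 kN

288.0 kN


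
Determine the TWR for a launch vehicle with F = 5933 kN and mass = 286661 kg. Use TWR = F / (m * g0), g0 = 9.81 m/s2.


TWR = 5933000 / (286661 * 9.81) = 2.11

2.11


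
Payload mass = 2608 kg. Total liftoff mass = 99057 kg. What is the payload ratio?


PR = 2608 / 99057 = 0.0263

0.0263


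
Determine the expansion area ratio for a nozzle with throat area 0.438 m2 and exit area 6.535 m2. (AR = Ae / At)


AR = 6.535 / 0.438 = 14.9

14.9


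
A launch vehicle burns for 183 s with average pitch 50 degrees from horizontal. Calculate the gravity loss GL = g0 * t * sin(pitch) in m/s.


GL = 9.81 * 183 * sin(50 deg) = 1375 m/s

1375 m/s


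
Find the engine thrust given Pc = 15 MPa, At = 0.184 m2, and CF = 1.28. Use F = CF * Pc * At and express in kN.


F = 1.28 * 15e6 * 0.184 = 3.5328e+06 N = 3532.8 kN

3532.8 kN
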